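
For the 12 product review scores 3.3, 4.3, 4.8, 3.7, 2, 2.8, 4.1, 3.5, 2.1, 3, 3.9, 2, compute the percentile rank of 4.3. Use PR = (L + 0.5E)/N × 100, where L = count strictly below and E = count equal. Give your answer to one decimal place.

N = 12.
Strictly below 4.3: 10. Equal to 4.3: 1.
PR = (10 + 0.5·1)/12 × 100 = 87.5

87.5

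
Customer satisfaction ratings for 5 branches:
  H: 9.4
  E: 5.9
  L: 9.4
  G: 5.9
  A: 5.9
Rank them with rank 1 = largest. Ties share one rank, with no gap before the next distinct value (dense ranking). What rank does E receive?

2

Sorted (descending): 9.4, 9.4, 5.9, 5.9, 5.9
The 2 values of 9.4 share dense rank 1.
The 3 values of 5.9 share dense rank 2.
E has value 5.9 → rank 2.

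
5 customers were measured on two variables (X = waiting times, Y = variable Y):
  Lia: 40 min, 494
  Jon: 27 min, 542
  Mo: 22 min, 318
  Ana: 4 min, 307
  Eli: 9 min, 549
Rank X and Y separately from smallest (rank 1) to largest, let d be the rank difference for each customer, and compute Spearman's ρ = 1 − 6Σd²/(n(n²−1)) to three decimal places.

Ranks of variable 1: 5, 4, 3, 1, 2
Ranks of variable 2: 3, 4, 2, 1, 5
d = r₁ − r₂: 2, 0, 1, 0, -3
d²: 4, 0, 1, 0, 9; Σd² = 14
ρ = 1 − 6·14/(5·24) = 1 − 84/120 = 0.300

0.300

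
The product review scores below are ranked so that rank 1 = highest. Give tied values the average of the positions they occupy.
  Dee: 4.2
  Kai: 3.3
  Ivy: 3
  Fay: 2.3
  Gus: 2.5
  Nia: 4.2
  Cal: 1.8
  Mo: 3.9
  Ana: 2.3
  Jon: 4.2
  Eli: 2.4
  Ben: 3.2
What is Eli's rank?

9

Sorted (descending): 4.2, 4.2, 4.2, 3.9, 3.3, 3.2, 3, 2.5, 2.4, 2.3, 2.3, 1.8
The 3 values of 4.2 occupy positions 1–3 → average rank 2.
The 2 values of 2.3 occupy positions 10–11 → average rank (10+11)/2 = 10.5.
Eli has value 2.4 → rank 9.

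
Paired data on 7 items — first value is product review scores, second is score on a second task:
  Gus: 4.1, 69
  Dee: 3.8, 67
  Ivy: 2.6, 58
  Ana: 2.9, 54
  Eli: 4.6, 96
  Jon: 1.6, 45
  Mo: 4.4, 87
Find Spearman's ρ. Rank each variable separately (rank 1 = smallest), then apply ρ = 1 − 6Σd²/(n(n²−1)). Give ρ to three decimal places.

0.964

Ranks of variable 1: 5, 4, 2, 3, 7, 1, 6
Ranks of variable 2: 5, 4, 3, 2, 7, 1, 6
d = r₁ − r₂: 0, 0, -1, 1, 0, 0, 0
d²: 0, 0, 1, 1, 0, 0, 0; Σd² = 2
ρ = 1 − 6·2/(7·48) = 1 − 12/336 = 0.964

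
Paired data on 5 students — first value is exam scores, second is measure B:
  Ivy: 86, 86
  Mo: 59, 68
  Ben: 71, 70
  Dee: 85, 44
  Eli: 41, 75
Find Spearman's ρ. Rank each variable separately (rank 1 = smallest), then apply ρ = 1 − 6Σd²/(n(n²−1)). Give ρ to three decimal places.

0.100

Ranks of variable 1: 5, 2, 3, 4, 1
Ranks of variable 2: 5, 2, 3, 1, 4
d = r₁ − r₂: 0, 0, 0, 3, -3
d²: 0, 0, 0, 9, 9; Σd² = 18
ρ = 1 − 6·18/(5·24) = 1 − 108/120 = 0.100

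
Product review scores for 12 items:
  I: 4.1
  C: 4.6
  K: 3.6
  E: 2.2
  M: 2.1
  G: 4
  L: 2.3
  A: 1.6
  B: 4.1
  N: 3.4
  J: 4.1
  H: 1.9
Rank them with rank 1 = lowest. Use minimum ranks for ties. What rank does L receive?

5

Sorted (ascending): 1.6, 1.9, 2.1, 2.2, 2.3, 3.4, 3.6, 4, 4.1, 4.1, 4.1, 4.6
The 3 values of 4.1 occupy positions 9–11 → each gets rank 9.
L has value 2.3 → rank 5.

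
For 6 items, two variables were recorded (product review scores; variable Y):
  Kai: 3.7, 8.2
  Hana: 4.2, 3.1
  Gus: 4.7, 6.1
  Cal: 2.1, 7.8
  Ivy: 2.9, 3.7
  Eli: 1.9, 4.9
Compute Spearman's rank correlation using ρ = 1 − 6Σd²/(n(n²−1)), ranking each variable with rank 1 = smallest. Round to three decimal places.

Ranks of variable 1: 4, 5, 6, 2, 3, 1
Ranks of variable 2: 6, 1, 4, 5, 2, 3
d = r₁ − r₂: -2, 4, 2, -3, 1, -2
d²: 4, 16, 4, 9, 1, 4; Σd² = 38
ρ = 1 − 6·38/(6·35) = 1 − 228/210 = -0.086

-0.086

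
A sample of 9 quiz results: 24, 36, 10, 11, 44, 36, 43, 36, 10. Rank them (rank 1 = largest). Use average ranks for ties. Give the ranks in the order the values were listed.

6, 4, 8.5, 7, 1, 4, 2, 4, 8.5

Sorted (descending): 44, 43, 36, 36, 36, 24, 11, 10, 10
The 3 values of 36 occupy positions 3–5 → average rank 4.
The 2 values of 10 occupy positions 8–9 → average rank (8+9)/2 = 8.5.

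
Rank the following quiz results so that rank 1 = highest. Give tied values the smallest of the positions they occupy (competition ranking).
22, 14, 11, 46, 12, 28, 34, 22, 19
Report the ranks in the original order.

4, 7, 9, 1, 8, 3, 2, 4, 6

Sorted (descending): 46, 34, 28, 22, 22, 19, 14, 12, 11
The 2 values of 22 occupy positions 4–5 → each gets rank 4.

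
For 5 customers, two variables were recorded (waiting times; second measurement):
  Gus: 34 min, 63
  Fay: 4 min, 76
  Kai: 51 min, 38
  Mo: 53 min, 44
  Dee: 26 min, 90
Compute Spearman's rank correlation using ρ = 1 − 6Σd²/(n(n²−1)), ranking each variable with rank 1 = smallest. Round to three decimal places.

Ranks of variable 1: 3, 1, 4, 5, 2
Ranks of variable 2: 3, 4, 1, 2, 5
d = r₁ − r₂: 0, -3, 3, 3, -3
d²: 0, 9, 9, 9, 9; Σd² = 36
ρ = 1 − 6·36/(5·24) = 1 − 216/120 = -0.800

-0.800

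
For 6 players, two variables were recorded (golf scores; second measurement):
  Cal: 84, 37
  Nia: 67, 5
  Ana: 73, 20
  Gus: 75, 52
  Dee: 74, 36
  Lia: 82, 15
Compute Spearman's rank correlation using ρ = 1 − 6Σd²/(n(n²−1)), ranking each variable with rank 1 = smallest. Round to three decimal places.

Ranks of variable 1: 6, 1, 2, 4, 3, 5
Ranks of variable 2: 5, 1, 3, 6, 4, 2
d = r₁ − r₂: 1, 0, -1, -2, -1, 3
d²: 1, 0, 1, 4, 1, 9; Σd² = 16
ρ = 1 − 6·16/(6·35) = 1 − 96/210 = 0.543

0.543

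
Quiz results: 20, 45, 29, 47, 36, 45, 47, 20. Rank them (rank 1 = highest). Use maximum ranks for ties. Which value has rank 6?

29

Sorted (descending): 47, 47, 45, 45, 36, 29, 20, 20
The 2 values of 47 occupy positions 1–2 → each gets rank 2.
The 2 values of 45 occupy positions 3–4 → each gets rank 4.
The 2 values of 20 occupy positions 7–8 → each gets rank 8.
Rank 6 → value 29.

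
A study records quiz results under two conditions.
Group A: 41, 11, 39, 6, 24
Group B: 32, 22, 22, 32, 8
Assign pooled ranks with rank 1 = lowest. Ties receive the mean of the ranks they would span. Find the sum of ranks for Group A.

29

Sorted (ascending): 6, 8, 11, 22, 22, 24, 32, 32, 39, 41
The 2 values of 22 occupy positions 4–5 → average rank (4+5)/2 = 4.5.
The 2 values of 32 occupy positions 7–8 → average rank (7+8)/2 = 7.5.
Group A values → pooled ranks: 41→10, 11→3, 39→9, 6→1, 24→6
Rank sum = 10 + 3 + 9 + 1 + 6 = 29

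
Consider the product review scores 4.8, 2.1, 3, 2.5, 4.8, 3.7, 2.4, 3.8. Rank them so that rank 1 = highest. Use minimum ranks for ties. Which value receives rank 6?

2.5

Sorted (descending): 4.8, 4.8, 3.8, 3.7, 3, 2.5, 2.4, 2.1
The 2 values of 4.8 occupy positions 1–2 → each gets rank 1.
Rank 6 → value 2.5.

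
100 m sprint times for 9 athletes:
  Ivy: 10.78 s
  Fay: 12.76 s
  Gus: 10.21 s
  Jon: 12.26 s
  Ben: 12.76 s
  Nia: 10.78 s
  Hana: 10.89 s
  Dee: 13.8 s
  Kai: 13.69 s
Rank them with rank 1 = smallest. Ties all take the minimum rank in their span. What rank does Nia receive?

Sorted (ascending): 10.21, 10.78, 10.78, 10.89, 12.26, 12.76, 12.76, 13.69, 13.8
The 2 values of 10.78 occupy positions 2–3 → each gets rank 2.
The 2 values of 12.76 occupy positions 6–7 → each gets rank 6.
Nia has value 10.78 s → rank 2.

2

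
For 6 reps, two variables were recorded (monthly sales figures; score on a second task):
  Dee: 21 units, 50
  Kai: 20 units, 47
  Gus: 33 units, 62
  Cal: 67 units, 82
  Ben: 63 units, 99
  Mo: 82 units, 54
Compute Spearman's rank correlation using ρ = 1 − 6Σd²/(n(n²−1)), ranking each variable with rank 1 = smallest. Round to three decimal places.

0.600

Ranks of variable 1: 2, 1, 3, 5, 4, 6
Ranks of variable 2: 2, 1, 4, 5, 6, 3
d = r₁ − r₂: 0, 0, -1, 0, -2, 3
d²: 0, 0, 1, 0, 4, 9; Σd² = 14
ρ = 1 − 6·14/(6·35) = 1 − 84/210 = 0.600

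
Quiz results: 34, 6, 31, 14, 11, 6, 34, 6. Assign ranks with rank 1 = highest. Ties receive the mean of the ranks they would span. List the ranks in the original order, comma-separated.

Sorted (descending): 34, 34, 31, 14, 11, 6, 6, 6
The 2 values of 34 occupy positions 1–2 → average rank (1+2)/2 = 1.5.
The 3 values of 6 occupy positions 6–8 → average rank 7.

1.5, 7, 3, 4, 5, 7, 1.5, 7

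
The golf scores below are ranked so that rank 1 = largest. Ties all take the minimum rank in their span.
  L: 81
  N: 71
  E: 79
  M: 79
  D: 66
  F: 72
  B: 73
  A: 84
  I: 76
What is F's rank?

7

Sorted (descending): 84, 81, 79, 79, 76, 73, 72, 71, 66
The 2 values of 79 occupy positions 3–4 → each gets rank 3.
F has value 72 → rank 7.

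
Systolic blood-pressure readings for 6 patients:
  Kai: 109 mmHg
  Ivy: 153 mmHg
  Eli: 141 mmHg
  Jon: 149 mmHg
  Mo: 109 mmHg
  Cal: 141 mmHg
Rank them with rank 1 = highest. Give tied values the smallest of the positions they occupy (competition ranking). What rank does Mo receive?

Sorted (descending): 153, 149, 141, 141, 109, 109
The 2 values of 141 occupy positions 3–4 → each gets rank 3.
The 2 values of 109 occupy positions 5–6 → each gets rank 5.
Mo has value 109 mmHg → rank 5.

5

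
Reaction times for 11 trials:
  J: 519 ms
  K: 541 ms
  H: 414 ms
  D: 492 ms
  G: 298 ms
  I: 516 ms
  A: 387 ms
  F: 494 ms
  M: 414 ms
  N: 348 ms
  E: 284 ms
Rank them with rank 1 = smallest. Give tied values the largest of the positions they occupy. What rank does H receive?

6

Sorted (ascending): 284, 298, 348, 387, 414, 414, 492, 494, 516, 519, 541
The 2 values of 414 occupy positions 5–6 → each gets rank 6.
H has value 414 ms → rank 6.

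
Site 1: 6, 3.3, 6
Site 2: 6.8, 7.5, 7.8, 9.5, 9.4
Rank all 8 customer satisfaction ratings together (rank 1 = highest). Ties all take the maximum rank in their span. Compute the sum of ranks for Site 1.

22

Sorted (descending): 9.5, 9.4, 7.8, 7.5, 6.8, 6, 6, 3.3
The 2 values of 6 occupy positions 6–7 → each gets rank 7.
Site 1 values → pooled ranks: 6→7, 3.3→8, 6→7
Rank sum = 7 + 8 + 7 = 22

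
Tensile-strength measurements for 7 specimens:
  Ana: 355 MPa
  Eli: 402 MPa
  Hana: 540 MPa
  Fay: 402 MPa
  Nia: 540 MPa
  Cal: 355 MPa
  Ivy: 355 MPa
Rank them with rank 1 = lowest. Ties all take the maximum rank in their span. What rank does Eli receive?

5

Sorted (ascending): 355, 355, 355, 402, 402, 540, 540
The 3 values of 355 occupy positions 1–3 → each gets rank 3.
The 2 values of 402 occupy positions 4–5 → each gets rank 5.
The 2 values of 540 occupy positions 6–7 → each gets rank 7.
Eli has value 402 MPa → rank 5.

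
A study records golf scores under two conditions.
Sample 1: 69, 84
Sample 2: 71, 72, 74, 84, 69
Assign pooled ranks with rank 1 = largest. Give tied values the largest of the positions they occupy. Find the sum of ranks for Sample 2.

Sorted (descending): 84, 84, 74, 72, 71, 69, 69
The 2 values of 84 occupy positions 1–2 → each gets rank 2.
The 2 values of 69 occupy positions 6–7 → each gets rank 7.
Sample 2 values → pooled ranks: 71→5, 72→4, 74→3, 84→2, 69→7
Rank sum = 5 + 4 + 3 + 2 + 7 = 21

21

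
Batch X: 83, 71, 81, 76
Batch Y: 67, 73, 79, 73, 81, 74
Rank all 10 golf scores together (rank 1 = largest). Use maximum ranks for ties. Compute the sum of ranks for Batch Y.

Sorted (descending): 83, 81, 81, 79, 76, 74, 73, 73, 71, 67
The 2 values of 81 occupy positions 2–3 → each gets rank 3.
The 2 values of 73 occupy positions 7–8 → each gets rank 8.
Batch Y values → pooled ranks: 67→10, 73→8, 79→4, 73→8, 81→3, 74→6
Rank sum = 10 + 8 + 4 + 8 + 3 + 6 = 39

39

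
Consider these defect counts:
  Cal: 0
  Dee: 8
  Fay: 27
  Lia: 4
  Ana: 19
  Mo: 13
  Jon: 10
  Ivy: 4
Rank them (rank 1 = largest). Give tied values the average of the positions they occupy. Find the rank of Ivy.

Sorted (descending): 27, 19, 13, 10, 8, 4, 4, 0
The 2 values of 4 occupy positions 6–7 → average rank (6+7)/2 = 6.5.
Ivy has value 4 → rank 6.5.

6.5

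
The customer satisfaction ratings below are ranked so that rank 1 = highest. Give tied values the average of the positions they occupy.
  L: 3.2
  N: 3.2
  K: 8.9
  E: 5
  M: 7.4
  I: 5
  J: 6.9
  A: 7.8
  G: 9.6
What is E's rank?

Sorted (descending): 9.6, 8.9, 7.8, 7.4, 6.9, 5, 5, 3.2, 3.2
The 2 values of 5 occupy positions 6–7 → average rank (6+7)/2 = 6.5.
The 2 values of 3.2 occupy positions 8–9 → average rank (8+9)/2 = 8.5.
E has value 5 → rank 6.5.

6.5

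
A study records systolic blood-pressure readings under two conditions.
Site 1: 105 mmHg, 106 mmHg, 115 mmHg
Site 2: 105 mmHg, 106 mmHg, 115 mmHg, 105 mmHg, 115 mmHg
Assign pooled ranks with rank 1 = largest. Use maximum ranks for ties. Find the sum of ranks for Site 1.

Sorted (descending): 115, 115, 115, 106, 106, 105, 105, 105
The 3 values of 115 occupy positions 1–3 → each gets rank 3.
The 2 values of 106 occupy positions 4–5 → each gets rank 5.
The 3 values of 105 occupy positions 6–8 → each gets rank 8.
Site 1 values → pooled ranks: 105→8, 106→5, 115→3
Rank sum = 8 + 5 + 3 = 16

16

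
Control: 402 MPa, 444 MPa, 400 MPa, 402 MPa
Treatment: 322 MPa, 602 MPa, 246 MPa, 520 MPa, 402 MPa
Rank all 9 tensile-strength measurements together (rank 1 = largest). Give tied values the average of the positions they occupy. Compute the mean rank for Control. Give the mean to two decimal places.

Sorted (descending): 602, 520, 444, 402, 402, 402, 400, 322, 246
The 3 values of 402 occupy positions 4–6 → average rank 5.
Control values → pooled ranks: 402→5, 444→3, 400→7, 402→5
Mean rank = (5 + 3 + 7 + 5) / 4 = 5.00

5.00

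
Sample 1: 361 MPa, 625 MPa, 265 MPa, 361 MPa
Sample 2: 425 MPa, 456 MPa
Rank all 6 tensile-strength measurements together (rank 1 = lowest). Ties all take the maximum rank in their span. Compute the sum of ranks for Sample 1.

13

Sorted (ascending): 265, 361, 361, 425, 456, 625
The 2 values of 361 occupy positions 2–3 → each gets rank 3.
Sample 1 values → pooled ranks: 361→3, 625→6, 265→1, 361→3
Rank sum = 3 + 6 + 1 + 3 = 13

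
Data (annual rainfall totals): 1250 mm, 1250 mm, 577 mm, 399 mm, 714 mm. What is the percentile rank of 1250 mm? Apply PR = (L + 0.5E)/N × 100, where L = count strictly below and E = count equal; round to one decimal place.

80.0

N = 5.
Strictly below 1250: 3. Equal to 1250: 2.
PR = (3 + 0.5·2)/5 × 100 = 80.0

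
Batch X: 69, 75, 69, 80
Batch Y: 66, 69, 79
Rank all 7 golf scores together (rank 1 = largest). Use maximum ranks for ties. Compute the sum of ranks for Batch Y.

15

Sorted (descending): 80, 79, 75, 69, 69, 69, 66
The 3 values of 69 occupy positions 4–6 → each gets rank 6.
Batch Y values → pooled ranks: 66→7, 69→6, 79→2
Rank sum = 7 + 6 + 2 = 15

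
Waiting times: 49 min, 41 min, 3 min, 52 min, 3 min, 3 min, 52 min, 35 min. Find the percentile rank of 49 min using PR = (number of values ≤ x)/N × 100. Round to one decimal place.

N = 8.
Strictly below 49: 5. Equal to 49: 1.
PR = 6/8 × 100 = 75.0

75.0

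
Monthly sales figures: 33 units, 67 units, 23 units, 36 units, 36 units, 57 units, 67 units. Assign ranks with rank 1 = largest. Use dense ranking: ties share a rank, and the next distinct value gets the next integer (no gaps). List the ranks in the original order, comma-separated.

4, 1, 5, 3, 3, 2, 1

Sorted (descending): 67, 67, 57, 36, 36, 33, 23
The 2 values of 67 share dense rank 1.
The 2 values of 36 share dense rank 3.
Remaining distinct values take the next consecutive integers.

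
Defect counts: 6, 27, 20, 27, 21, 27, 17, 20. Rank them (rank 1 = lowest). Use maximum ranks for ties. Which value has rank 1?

6

Sorted (ascending): 6, 17, 20, 20, 21, 27, 27, 27
The 2 values of 20 occupy positions 3–4 → each gets rank 4.
The 3 values of 27 occupy positions 6–8 → each gets rank 8.
Rank 1 → value 6.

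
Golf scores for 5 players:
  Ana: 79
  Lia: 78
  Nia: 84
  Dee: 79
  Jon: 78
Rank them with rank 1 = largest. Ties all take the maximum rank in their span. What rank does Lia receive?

5

Sorted (descending): 84, 79, 79, 78, 78
The 2 values of 79 occupy positions 2–3 → each gets rank 3.
The 2 values of 78 occupy positions 4–5 → each gets rank 5.
Lia has value 78 → rank 5.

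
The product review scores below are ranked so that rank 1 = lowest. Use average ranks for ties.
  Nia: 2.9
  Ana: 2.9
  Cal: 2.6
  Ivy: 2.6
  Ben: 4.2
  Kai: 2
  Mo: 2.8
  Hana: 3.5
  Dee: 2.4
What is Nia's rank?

Sorted (ascending): 2, 2.4, 2.6, 2.6, 2.8, 2.9, 2.9, 3.5, 4.2
The 2 values of 2.6 occupy positions 3–4 → average rank (3+4)/2 = 3.5.
The 2 values of 2.9 occupy positions 6–7 → average rank (6+7)/2 = 6.5.
Nia has value 2.9 → rank 6.5.

6.5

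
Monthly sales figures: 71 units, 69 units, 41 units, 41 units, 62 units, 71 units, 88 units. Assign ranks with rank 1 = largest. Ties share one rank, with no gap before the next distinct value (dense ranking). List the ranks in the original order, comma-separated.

Sorted (descending): 88, 71, 71, 69, 62, 41, 41
The 2 values of 71 share dense rank 2.
The 2 values of 41 share dense rank 5.
Remaining distinct values take the next consecutive integers.

2, 3, 5, 5, 4, 2, 1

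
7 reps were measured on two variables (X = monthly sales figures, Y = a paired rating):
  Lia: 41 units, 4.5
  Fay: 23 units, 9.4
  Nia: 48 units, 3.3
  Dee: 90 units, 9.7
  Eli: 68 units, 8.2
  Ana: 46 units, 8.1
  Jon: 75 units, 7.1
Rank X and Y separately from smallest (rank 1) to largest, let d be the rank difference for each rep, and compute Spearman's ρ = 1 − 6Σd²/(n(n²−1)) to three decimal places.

0.214

Ranks of variable 1: 2, 1, 4, 7, 5, 3, 6
Ranks of variable 2: 2, 6, 1, 7, 5, 4, 3
d = r₁ − r₂: 0, -5, 3, 0, 0, -1, 3
d²: 0, 25, 9, 0, 0, 1, 9; Σd² = 44
ρ = 1 − 6·44/(7·48) = 1 − 264/336 = 0.214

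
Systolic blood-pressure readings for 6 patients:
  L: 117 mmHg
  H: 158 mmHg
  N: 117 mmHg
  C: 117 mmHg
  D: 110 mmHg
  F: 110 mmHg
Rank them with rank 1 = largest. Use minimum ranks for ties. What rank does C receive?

Sorted (descending): 158, 117, 117, 117, 110, 110
The 3 values of 117 occupy positions 2–4 → each gets rank 2.
The 2 values of 110 occupy positions 5–6 → each gets rank 5.
C has value 117 mmHg → rank 2.

2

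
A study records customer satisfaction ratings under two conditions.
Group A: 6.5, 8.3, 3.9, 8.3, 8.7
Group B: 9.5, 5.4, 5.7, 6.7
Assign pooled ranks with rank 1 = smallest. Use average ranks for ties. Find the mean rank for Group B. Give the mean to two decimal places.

4.75

Sorted (ascending): 3.9, 5.4, 5.7, 6.5, 6.7, 8.3, 8.3, 8.7, 9.5
The 2 values of 8.3 occupy positions 6–7 → average rank (6+7)/2 = 6.5.
Group B values → pooled ranks: 9.5→9, 5.4→2, 5.7→3, 6.7→5
Mean rank = (9 + 2 + 3 + 5) / 4 = 4.75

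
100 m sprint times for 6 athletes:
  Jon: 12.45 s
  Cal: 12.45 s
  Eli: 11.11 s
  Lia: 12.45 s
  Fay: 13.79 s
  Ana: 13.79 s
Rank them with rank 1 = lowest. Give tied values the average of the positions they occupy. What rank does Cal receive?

3

Sorted (ascending): 11.11, 12.45, 12.45, 12.45, 13.79, 13.79
The 3 values of 12.45 occupy positions 2–4 → average rank 3.
The 2 values of 13.79 occupy positions 5–6 → average rank (5+6)/2 = 5.5.
Cal has value 12.45 s → rank 3.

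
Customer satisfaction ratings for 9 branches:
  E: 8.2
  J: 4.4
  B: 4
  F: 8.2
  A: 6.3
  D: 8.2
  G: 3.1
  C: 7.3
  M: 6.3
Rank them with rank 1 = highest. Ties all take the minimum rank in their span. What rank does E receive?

Sorted (descending): 8.2, 8.2, 8.2, 7.3, 6.3, 6.3, 4.4, 4, 3.1
The 3 values of 8.2 occupy positions 1–3 → each gets rank 1.
The 2 values of 6.3 occupy positions 5–6 → each gets rank 5.
E has value 8.2 → rank 1.

1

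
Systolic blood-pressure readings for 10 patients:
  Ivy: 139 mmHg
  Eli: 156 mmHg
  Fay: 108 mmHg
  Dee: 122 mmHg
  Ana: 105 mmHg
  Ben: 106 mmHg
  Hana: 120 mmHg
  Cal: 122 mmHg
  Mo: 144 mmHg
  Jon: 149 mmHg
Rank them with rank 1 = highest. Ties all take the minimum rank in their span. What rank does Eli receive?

1

Sorted (descending): 156, 149, 144, 139, 122, 122, 120, 108, 106, 105
The 2 values of 122 occupy positions 5–6 → each gets rank 5.
Eli has value 156 mmHg → rank 1.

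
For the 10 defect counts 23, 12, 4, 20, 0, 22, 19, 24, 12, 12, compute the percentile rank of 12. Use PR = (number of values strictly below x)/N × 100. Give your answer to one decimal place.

N = 10.
Strictly below 12: 2. Equal to 12: 3.
PR = 2/10 × 100 = 20.0

20.0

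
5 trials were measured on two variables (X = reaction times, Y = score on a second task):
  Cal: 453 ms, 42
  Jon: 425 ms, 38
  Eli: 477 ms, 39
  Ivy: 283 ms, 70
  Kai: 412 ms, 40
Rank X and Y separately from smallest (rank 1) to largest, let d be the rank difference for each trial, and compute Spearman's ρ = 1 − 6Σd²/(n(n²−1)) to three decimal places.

Ranks of variable 1: 4, 3, 5, 1, 2
Ranks of variable 2: 4, 1, 2, 5, 3
d = r₁ − r₂: 0, 2, 3, -4, -1
d²: 0, 4, 9, 16, 1; Σd² = 30
ρ = 1 − 6·30/(5·24) = 1 − 180/120 = -0.500

-0.500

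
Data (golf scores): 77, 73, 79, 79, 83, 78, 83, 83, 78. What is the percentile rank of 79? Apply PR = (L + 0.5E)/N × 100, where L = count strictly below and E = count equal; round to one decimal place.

N = 9.
Strictly below 79: 4. Equal to 79: 2.
PR = (4 + 0.5·2)/9 × 100 = 55.6

55.6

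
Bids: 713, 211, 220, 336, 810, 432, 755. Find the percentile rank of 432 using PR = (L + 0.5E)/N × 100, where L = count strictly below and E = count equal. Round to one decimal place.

N = 7.
Strictly below 432: 3. Equal to 432: 1.
PR = (3 + 0.5·1)/7 × 100 = 50.0

50.0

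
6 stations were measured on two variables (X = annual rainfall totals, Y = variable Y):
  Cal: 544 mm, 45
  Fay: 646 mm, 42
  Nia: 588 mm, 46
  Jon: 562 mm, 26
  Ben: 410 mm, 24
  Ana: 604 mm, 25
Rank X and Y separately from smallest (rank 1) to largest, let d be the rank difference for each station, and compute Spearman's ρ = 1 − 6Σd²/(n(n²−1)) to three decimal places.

0.257

Ranks of variable 1: 2, 6, 4, 3, 1, 5
Ranks of variable 2: 5, 4, 6, 3, 1, 2
d = r₁ − r₂: -3, 2, -2, 0, 0, 3
d²: 9, 4, 4, 0, 0, 9; Σd² = 26
ρ = 1 − 6·26/(6·35) = 1 − 156/210 = 0.257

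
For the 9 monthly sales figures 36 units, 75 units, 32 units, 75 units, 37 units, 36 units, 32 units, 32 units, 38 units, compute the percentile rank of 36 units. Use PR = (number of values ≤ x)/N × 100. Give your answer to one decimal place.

55.6

N = 9.
Strictly below 36: 3. Equal to 36: 2.
PR = 5/9 × 100 = 55.6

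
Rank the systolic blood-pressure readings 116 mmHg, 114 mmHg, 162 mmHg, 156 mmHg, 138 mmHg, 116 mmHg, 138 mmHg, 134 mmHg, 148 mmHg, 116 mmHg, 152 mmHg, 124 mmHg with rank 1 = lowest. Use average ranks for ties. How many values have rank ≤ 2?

Sorted (ascending): 114, 116, 116, 116, 124, 134, 138, 138, 148, 152, 156, 162
The 3 values of 116 occupy positions 2–4 → average rank 3.
The 2 values of 138 occupy positions 7–8 → average rank (7+8)/2 = 7.5.
Ranks ≤ 2: {1} → 1 value.

1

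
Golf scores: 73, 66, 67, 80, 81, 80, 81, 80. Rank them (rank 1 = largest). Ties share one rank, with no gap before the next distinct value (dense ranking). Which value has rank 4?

Sorted (descending): 81, 81, 80, 80, 80, 73, 67, 66
The 2 values of 81 share dense rank 1.
The 3 values of 80 share dense rank 2.
Remaining distinct values take the next consecutive integers.
Rank 4 → value 67.

67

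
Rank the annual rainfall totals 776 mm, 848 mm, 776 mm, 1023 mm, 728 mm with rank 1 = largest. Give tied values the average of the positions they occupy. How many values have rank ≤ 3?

Sorted (descending): 1023, 848, 776, 776, 728
The 2 values of 776 occupy positions 3–4 → average rank (3+4)/2 = 3.5.
Ranks ≤ 3: {1, 2} → 2 values.

2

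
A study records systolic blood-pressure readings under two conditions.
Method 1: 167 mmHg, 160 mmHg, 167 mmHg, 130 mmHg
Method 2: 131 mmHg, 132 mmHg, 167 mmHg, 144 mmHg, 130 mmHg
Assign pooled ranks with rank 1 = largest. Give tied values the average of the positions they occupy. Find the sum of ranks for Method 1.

16.5

Sorted (descending): 167, 167, 167, 160, 144, 132, 131, 130, 130
The 3 values of 167 occupy positions 1–3 → average rank 2.
The 2 values of 130 occupy positions 8–9 → average rank (8+9)/2 = 8.5.
Method 1 values → pooled ranks: 167→2, 160→4, 167→2, 130→8.5
Rank sum = 2 + 4 + 2 + 8.5 = 16.5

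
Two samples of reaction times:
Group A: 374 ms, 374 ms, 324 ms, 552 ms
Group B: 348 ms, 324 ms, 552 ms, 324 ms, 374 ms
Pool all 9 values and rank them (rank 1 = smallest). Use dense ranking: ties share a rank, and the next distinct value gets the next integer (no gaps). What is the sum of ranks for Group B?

11

Sorted (ascending): 324, 324, 324, 348, 374, 374, 374, 552, 552
The 3 values of 324 share dense rank 1.
The 3 values of 374 share dense rank 3.
The 2 values of 552 share dense rank 4.
Remaining distinct values take the next consecutive integers.
Group B values → pooled ranks: 348→2, 324→1, 552→4, 324→1, 374→3
Rank sum = 2 + 1 + 4 + 1 + 3 = 11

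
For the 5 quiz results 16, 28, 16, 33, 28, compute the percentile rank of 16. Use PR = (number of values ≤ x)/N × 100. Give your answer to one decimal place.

40.0

N = 5.
Strictly below 16: 0. Equal to 16: 2.
PR = 2/5 × 100 = 40.0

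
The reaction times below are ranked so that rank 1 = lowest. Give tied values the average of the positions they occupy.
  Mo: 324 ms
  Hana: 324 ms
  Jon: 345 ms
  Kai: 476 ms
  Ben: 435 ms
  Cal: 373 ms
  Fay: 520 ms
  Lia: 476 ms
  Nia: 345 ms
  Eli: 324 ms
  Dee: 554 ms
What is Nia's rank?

Sorted (ascending): 324, 324, 324, 345, 345, 373, 435, 476, 476, 520, 554
The 3 values of 324 occupy positions 1–3 → average rank 2.
The 2 values of 345 occupy positions 4–5 → average rank (4+5)/2 = 4.5.
The 2 values of 476 occupy positions 8–9 → average rank (8+9)/2 = 8.5.
Nia has value 345 ms → rank 4.5.

4.5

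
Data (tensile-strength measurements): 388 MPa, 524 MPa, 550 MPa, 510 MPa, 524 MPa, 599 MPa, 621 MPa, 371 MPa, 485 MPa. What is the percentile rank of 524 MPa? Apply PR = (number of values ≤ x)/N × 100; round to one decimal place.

N = 9.
Strictly below 524: 4. Equal to 524: 2.
PR = 6/9 × 100 = 66.7

66.7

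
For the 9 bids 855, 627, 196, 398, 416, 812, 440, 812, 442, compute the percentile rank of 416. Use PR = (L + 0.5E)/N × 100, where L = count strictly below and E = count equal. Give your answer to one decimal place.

27.8

N = 9.
Strictly below 416: 2. Equal to 416: 1.
PR = (2 + 0.5·1)/9 × 100 = 27.8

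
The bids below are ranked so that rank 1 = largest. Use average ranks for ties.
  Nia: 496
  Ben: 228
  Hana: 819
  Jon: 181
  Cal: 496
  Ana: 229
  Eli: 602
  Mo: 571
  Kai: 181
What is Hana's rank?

1

Sorted (descending): 819, 602, 571, 496, 496, 229, 228, 181, 181
The 2 values of 496 occupy positions 4–5 → average rank (4+5)/2 = 4.5.
The 2 values of 181 occupy positions 8–9 → average rank (8+9)/2 = 8.5.
Hana has value 819 → rank 1.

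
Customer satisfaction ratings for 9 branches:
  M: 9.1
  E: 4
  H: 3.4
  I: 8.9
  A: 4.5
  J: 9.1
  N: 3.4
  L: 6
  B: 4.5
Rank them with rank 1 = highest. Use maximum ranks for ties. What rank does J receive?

Sorted (descending): 9.1, 9.1, 8.9, 6, 4.5, 4.5, 4, 3.4, 3.4
The 2 values of 9.1 occupy positions 1–2 → each gets rank 2.
The 2 values of 4.5 occupy positions 5–6 → each gets rank 6.
The 2 values of 3.4 occupy positions 8–9 → each gets rank 9.
J has value 9.1 → rank 2.

2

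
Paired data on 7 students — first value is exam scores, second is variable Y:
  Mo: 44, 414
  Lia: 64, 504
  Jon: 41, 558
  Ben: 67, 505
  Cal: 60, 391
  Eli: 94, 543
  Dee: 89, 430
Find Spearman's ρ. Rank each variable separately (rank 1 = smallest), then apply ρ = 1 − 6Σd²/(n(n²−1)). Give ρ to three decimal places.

Ranks of variable 1: 2, 4, 1, 5, 3, 7, 6
Ranks of variable 2: 2, 4, 7, 5, 1, 6, 3
d = r₁ − r₂: 0, 0, -6, 0, 2, 1, 3
d²: 0, 0, 36, 0, 4, 1, 9; Σd² = 50
ρ = 1 − 6·50/(7·48) = 1 − 300/336 = 0.107

0.107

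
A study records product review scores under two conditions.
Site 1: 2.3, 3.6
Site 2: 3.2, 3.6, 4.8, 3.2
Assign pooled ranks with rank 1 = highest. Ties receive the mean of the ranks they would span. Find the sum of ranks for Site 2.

12.5

Sorted (descending): 4.8, 3.6, 3.6, 3.2, 3.2, 2.3
The 2 values of 3.6 occupy positions 2–3 → average rank (2+3)/2 = 2.5.
The 2 values of 3.2 occupy positions 4–5 → average rank (4+5)/2 = 4.5.
Site 2 values → pooled ranks: 3.2→4.5, 3.6→2.5, 4.8→1, 3.2→4.5
Rank sum = 4.5 + 2.5 + 1 + 4.5 = 12.5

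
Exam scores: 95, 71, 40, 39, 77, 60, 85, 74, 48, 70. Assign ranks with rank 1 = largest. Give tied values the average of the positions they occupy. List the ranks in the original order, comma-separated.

1, 5, 9, 10, 3, 7, 2, 4, 8, 6

Sorted (descending): 95, 85, 77, 74, 71, 70, 60, 48, 40, 39
No ties — each value takes its position as its rank.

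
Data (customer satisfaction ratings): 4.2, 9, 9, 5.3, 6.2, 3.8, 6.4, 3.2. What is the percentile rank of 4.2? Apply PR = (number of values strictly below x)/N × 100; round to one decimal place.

25.0

N = 8.
Strictly below 4.2: 2. Equal to 4.2: 1.
PR = 2/8 × 100 = 25.0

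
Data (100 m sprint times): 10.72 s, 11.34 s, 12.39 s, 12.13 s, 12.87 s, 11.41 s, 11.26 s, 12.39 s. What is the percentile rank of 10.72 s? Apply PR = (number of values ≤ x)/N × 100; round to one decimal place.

12.5

N = 8.
Strictly below 10.72: 0. Equal to 10.72: 1.
PR = 1/8 × 100 = 12.5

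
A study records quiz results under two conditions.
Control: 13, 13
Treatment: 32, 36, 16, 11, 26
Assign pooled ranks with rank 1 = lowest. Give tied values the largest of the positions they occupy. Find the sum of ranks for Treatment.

23

Sorted (ascending): 11, 13, 13, 16, 26, 32, 36
The 2 values of 13 occupy positions 2–3 → each gets rank 3.
Treatment values → pooled ranks: 32→6, 36→7, 16→4, 11→1, 26→5
Rank sum = 6 + 7 + 4 + 1 + 5 = 23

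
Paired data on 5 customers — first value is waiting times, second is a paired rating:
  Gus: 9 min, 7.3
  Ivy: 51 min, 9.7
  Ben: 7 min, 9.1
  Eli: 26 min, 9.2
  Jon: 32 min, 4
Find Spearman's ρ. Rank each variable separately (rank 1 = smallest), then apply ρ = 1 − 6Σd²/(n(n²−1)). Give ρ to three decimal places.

Ranks of variable 1: 2, 5, 1, 3, 4
Ranks of variable 2: 2, 5, 3, 4, 1
d = r₁ − r₂: 0, 0, -2, -1, 3
d²: 0, 0, 4, 1, 9; Σd² = 14
ρ = 1 − 6·14/(5·24) = 1 − 84/120 = 0.300

0.300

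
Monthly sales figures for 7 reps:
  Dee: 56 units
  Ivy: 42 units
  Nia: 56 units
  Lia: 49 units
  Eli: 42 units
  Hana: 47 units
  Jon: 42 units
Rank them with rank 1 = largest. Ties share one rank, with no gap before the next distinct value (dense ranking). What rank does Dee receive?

Sorted (descending): 56, 56, 49, 47, 42, 42, 42
The 2 values of 56 share dense rank 1.
The 3 values of 42 share dense rank 4.
Remaining distinct values take the next consecutive integers.
Dee has value 56 units → rank 1.

1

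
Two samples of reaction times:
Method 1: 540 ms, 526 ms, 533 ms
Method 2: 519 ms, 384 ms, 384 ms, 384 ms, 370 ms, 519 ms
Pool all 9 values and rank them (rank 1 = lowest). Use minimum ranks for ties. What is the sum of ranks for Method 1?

24

Sorted (ascending): 370, 384, 384, 384, 519, 519, 526, 533, 540
The 3 values of 384 occupy positions 2–4 → each gets rank 2.
The 2 values of 519 occupy positions 5–6 → each gets rank 5.
Method 1 values → pooled ranks: 540→9, 526→7, 533→8
Rank sum = 9 + 7 + 8 = 24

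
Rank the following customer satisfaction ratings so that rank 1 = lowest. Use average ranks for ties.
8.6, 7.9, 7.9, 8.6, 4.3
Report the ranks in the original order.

4.5, 2.5, 2.5, 4.5, 1

Sorted (ascending): 4.3, 7.9, 7.9, 8.6, 8.6
The 2 values of 7.9 occupy positions 2–3 → average rank (2+3)/2 = 2.5.
The 2 values of 8.6 occupy positions 4–5 → average rank (4+5)/2 = 4.5.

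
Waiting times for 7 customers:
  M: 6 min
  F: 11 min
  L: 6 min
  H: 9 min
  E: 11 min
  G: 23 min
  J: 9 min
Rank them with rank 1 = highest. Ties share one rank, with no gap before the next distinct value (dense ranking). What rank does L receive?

4

Sorted (descending): 23, 11, 11, 9, 9, 6, 6
The 2 values of 11 share dense rank 2.
The 2 values of 9 share dense rank 3.
The 2 values of 6 share dense rank 4.
Remaining distinct values take the next consecutive integers.
L has value 6 min → rank 4.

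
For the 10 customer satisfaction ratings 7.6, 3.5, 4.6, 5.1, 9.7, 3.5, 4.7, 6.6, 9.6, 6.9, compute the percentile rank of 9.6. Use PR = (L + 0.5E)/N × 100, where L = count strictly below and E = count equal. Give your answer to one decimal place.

N = 10.
Strictly below 9.6: 8. Equal to 9.6: 1.
PR = (8 + 0.5·1)/10 × 100 = 85.0

85.0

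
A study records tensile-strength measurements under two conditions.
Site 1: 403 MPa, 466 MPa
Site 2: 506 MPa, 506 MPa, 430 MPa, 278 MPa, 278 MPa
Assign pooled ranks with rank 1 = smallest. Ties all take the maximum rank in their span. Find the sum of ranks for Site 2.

22

Sorted (ascending): 278, 278, 403, 430, 466, 506, 506
The 2 values of 278 occupy positions 1–2 → each gets rank 2.
The 2 values of 506 occupy positions 6–7 → each gets rank 7.
Site 2 values → pooled ranks: 506→7, 506→7, 430→4, 278→2, 278→2
Rank sum = 7 + 7 + 4 + 2 + 2 = 22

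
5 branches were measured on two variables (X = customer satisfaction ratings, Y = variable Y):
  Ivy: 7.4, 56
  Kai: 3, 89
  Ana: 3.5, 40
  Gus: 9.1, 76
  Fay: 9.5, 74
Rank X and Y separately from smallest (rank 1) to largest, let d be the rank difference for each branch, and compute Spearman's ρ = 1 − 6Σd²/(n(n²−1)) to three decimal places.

Ranks of variable 1: 3, 1, 2, 4, 5
Ranks of variable 2: 2, 5, 1, 4, 3
d = r₁ − r₂: 1, -4, 1, 0, 2
d²: 1, 16, 1, 0, 4; Σd² = 22
ρ = 1 − 6·22/(5·24) = 1 − 132/120 = -0.100

-0.100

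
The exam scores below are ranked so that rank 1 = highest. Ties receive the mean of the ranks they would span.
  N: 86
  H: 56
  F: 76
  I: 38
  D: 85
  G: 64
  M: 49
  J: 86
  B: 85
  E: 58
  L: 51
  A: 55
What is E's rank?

Sorted (descending): 86, 86, 85, 85, 76, 64, 58, 56, 55, 51, 49, 38
The 2 values of 86 occupy positions 1–2 → average rank (1+2)/2 = 1.5.
The 2 values of 85 occupy positions 3–4 → average rank (3+4)/2 = 3.5.
E has value 58 → rank 7.

7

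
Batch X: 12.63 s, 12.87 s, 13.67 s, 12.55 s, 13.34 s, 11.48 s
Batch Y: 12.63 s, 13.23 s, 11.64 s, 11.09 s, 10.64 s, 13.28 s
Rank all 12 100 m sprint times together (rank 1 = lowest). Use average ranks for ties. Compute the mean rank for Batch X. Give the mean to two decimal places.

Sorted (ascending): 10.64, 11.09, 11.48, 11.64, 12.55, 12.63, 12.63, 12.87, 13.23, 13.28, 13.34, 13.67
The 2 values of 12.63 occupy positions 6–7 → average rank (6+7)/2 = 6.5.
Batch X values → pooled ranks: 12.63→6.5, 12.87→8, 13.67→12, 12.55→5, 13.34→11, 11.48→3
Mean rank = (6.5 + 8 + 12 + 5 + 11 + 3) / 6 = 7.58

7.58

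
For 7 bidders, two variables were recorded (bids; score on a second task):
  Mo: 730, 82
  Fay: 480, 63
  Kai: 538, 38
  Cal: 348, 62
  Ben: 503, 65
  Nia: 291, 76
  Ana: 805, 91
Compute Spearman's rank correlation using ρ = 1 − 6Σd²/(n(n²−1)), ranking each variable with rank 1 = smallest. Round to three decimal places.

Ranks of variable 1: 6, 3, 5, 2, 4, 1, 7
Ranks of variable 2: 6, 3, 1, 2, 4, 5, 7
d = r₁ − r₂: 0, 0, 4, 0, 0, -4, 0
d²: 0, 0, 16, 0, 0, 16, 0; Σd² = 32
ρ = 1 − 6·32/(7·48) = 1 − 192/336 = 0.429

0.429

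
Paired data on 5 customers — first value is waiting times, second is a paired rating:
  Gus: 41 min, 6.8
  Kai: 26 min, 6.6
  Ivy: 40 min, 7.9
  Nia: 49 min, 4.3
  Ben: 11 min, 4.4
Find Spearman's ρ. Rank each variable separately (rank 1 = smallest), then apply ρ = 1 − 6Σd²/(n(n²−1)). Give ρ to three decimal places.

Ranks of variable 1: 4, 2, 3, 5, 1
Ranks of variable 2: 4, 3, 5, 1, 2
d = r₁ − r₂: 0, -1, -2, 4, -1
d²: 0, 1, 4, 16, 1; Σd² = 22
ρ = 1 − 6·22/(5·24) = 1 − 132/120 = -0.100

-0.100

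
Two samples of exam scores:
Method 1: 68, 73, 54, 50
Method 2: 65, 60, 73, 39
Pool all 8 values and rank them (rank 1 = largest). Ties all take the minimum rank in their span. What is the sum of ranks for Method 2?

18

Sorted (descending): 73, 73, 68, 65, 60, 54, 50, 39
The 2 values of 73 occupy positions 1–2 → each gets rank 1.
Method 2 values → pooled ranks: 65→4, 60→5, 73→1, 39→8
Rank sum = 4 + 5 + 1 + 8 = 18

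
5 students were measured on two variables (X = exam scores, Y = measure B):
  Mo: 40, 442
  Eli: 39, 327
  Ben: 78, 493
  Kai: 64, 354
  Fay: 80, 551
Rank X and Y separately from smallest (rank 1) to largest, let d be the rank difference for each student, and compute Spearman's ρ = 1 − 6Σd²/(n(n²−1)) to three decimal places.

Ranks of variable 1: 2, 1, 4, 3, 5
Ranks of variable 2: 3, 1, 4, 2, 5
d = r₁ − r₂: -1, 0, 0, 1, 0
d²: 1, 0, 0, 1, 0; Σd² = 2
ρ = 1 − 6·2/(5·24) = 1 − 12/120 = 0.900

0.900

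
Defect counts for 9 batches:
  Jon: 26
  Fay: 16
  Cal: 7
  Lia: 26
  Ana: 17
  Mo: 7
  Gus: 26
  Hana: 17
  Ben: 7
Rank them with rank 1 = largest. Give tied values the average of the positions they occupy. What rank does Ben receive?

8

Sorted (descending): 26, 26, 26, 17, 17, 16, 7, 7, 7
The 3 values of 26 occupy positions 1–3 → average rank 2.
The 2 values of 17 occupy positions 4–5 → average rank (4+5)/2 = 4.5.
The 3 values of 7 occupy positions 7–9 → average rank 8.
Ben has value 7 → rank 8.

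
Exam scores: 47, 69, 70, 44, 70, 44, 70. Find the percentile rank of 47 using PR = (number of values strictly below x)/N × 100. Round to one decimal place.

28.6

N = 7.
Strictly below 47: 2. Equal to 47: 1.
PR = 2/7 × 100 = 28.6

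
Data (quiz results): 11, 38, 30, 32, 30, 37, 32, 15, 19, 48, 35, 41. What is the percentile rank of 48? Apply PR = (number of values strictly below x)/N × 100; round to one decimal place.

N = 12.
Strictly below 48: 11. Equal to 48: 1.
PR = 11/12 × 100 = 91.7

91.7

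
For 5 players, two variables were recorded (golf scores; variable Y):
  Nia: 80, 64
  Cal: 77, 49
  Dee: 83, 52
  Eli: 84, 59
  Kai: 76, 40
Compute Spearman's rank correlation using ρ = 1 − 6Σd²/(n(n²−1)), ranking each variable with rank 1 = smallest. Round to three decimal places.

Ranks of variable 1: 3, 2, 4, 5, 1
Ranks of variable 2: 5, 2, 3, 4, 1
d = r₁ − r₂: -2, 0, 1, 1, 0
d²: 4, 0, 1, 1, 0; Σd² = 6
ρ = 1 − 6·6/(5·24) = 1 − 36/120 = 0.700

0.700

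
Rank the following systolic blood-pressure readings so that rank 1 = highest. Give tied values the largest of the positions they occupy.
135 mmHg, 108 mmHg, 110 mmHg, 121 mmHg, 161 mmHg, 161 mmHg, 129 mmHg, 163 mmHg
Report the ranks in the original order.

4, 8, 7, 6, 3, 3, 5, 1

Sorted (descending): 163, 161, 161, 135, 129, 121, 110, 108
The 2 values of 161 occupy positions 2–3 → each gets rank 3.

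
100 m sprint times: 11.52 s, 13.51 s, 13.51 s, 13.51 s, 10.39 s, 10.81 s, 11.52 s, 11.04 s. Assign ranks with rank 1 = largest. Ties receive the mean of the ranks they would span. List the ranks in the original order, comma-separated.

4.5, 2, 2, 2, 8, 7, 4.5, 6

Sorted (descending): 13.51, 13.51, 13.51, 11.52, 11.52, 11.04, 10.81, 10.39
The 3 values of 13.51 occupy positions 1–3 → average rank 2.
The 2 values of 11.52 occupy positions 4–5 → average rank (4+5)/2 = 4.5.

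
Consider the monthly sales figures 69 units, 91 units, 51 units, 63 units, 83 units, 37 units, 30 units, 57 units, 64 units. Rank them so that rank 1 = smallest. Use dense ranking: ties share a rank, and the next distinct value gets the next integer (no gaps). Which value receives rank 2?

Sorted (ascending): 30, 37, 51, 57, 63, 64, 69, 83, 91
No ties — each value takes its position as its rank.
Rank 2 → value 37.

37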